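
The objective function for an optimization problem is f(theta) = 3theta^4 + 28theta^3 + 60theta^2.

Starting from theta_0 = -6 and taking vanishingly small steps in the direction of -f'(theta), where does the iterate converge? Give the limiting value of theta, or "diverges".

-5

f'(theta) = 12theta(theta + 2)(theta + 5), so f'(-6) = -288.
Gradient descent moves in the -f' direction, i.e. theta is increasing.
The nearest critical point in that direction is theta = -5, where f'' = 180 > 0 (a local minimum). The iterate converges there.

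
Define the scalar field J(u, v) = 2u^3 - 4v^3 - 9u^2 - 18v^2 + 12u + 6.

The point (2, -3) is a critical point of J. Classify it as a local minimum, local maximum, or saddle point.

The mixed partial ∂²J/∂u∂v is 0, so the Hessian at any point is diag(J_uu, J_vv) = diag(6(2u - 3), -12(2v + 3)).
At (2, -3): H = diag(6, 36).
Both eigenvalues are positive, so H is positive definite: a local minimum.

local minimum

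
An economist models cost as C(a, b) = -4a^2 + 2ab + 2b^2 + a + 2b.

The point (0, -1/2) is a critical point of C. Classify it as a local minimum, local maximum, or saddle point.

saddle point

The Hessian of C is constant: H = [[-8, 2], [2, 4]].
det(H) = (-8)·4 − 2² = -36.
Since det(H) < 0, H is indefinite and the critical point is a saddle point.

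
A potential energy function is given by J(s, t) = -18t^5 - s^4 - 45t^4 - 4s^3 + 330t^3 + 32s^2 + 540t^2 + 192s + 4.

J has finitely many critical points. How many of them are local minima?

2

J separates as a function of s plus a function of t, so ∇J=0 decouples.
∂J/∂s = -4(s - 4)(s + 3)(s + 4) = 0 at s ∈ {-4, -3, 4}; ∂J/∂t = -90t(t - 3)(t + 1)(t + 4) = 0 at t ∈ {-4, -1, 0, 3}.
The Hessian is diagonal: diag(J_ss, J_tt). Second derivatives: J_ss(-4)=-32, J_ss(-3)=28, J_ss(4)=-224; J_tt(-4)=7560, J_tt(-1)=-1080, J_tt(0)=1080, J_tt(3)=-7560.
Local minima occur where both diagonal entries positive: (-3, -4), (-3, 0). Count: 2.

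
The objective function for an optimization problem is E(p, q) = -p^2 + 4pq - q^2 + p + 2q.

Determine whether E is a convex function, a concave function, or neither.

neither

E is quadratic, so its Hessian is the constant matrix H = [[-2, 4], [4, -2]].
det(H) = -12, tr(H) = -4.
det(H) < 0, so H is indefinite: neither convex nor concave.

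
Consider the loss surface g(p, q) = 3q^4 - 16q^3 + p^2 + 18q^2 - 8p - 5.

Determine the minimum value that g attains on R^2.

g(p,q) separates as A(p) + B(q) − 5, so its minimum is min A + min B − 5.
A'(p) = 2p - 8 vanishes at p ∈ {4}; B'(q) = 12q(q - 3)(q - 1) vanishes at q ∈ {0, 1, 3}.
Local minima of A (where A''>0): A(4)=-16. Local minima of B: B(0)=0, B(3)=-27.
So the global minimum of g is A(4) + B(3) − 5 = -16 − 27 − 5 = -48, attained at (4, 3).

-48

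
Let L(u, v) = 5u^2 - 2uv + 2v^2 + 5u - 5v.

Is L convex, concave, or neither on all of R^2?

convex

L is quadratic, so its Hessian is the constant matrix H = [[10, -2], [-2, 4]].
det(H) = 36, tr(H) = 14.
det(H) > 0 and tr(H) > 0, so H is positive definite everywhere: convex.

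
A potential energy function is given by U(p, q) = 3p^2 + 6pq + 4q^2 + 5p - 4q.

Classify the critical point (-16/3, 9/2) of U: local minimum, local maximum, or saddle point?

local minimum

The Hessian of U is constant: H = [[6, 6], [6, 8]].
det(H) = 6·8 − 6² = 12.
det(H) > 0 and tr(H) = 14 > 0, so H is positive definite and the point is a local minimum.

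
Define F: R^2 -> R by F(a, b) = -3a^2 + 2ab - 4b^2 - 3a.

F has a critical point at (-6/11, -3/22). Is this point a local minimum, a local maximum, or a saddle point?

The Hessian of F is constant: H = [[-6, 2], [2, -8]].
det(H) = (-6)·(-8) − 2² = 44.
det(H) > 0 and tr(H) = -14 < 0, so H is negative definite and the point is a local maximum.

local maximum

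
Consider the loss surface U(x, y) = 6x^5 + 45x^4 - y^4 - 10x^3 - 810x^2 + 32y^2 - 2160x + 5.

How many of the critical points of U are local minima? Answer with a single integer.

U separates as a function of x plus a function of y, so ∇U=0 decouples.
∂U/∂x = 30(x - 3)(x + 2)(x + 3)(x + 4) = 0 at x ∈ {-4, -3, -2, 3}; ∂U/∂y = -4y(y - 4)(y + 4) = 0 at y ∈ {-4, 0, 4}.
The Hessian is diagonal: diag(U_xx, U_yy). Second derivatives: U_xx(-4)=-420, U_xx(-3)=180, U_xx(-2)=-300, U_xx(3)=6300; U_yy(-4)=-128, U_yy(0)=64, U_yy(4)=-128.
Local minima occur where both diagonal entries positive: (-3, 0), (3, 0). Count: 2.

2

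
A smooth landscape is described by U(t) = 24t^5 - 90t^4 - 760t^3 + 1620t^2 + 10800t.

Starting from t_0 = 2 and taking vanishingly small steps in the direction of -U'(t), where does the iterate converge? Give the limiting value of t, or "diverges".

-2

U'(t) = 120(t - 5)(t - 3)(t + 2)(t + 3), so U'(2) = 7200.
Gradient descent moves in the -U' direction, i.e. t is decreasing.
The nearest critical point in that direction is t = -2, where U'' = 4200 > 0 (a local minimum). The iterate converges there.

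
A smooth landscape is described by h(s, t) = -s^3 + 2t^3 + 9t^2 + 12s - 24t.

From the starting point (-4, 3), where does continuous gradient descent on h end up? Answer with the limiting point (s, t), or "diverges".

(-2, 1)

h is separable, so gradient descent decouples: s follows -∂h/∂s, t follows -∂h/∂t.
∂h/∂s = -3(s - 2)(s + 2); at s=-4 this is -36, so s increases.
∂h/∂t = 6(t - 1)(t + 4); at t=3 this is 84, so t decreases.
s converges to its nearest critical value -2 (a local min of the s-part); t converges to 1. The iterate converges to (-2, 1).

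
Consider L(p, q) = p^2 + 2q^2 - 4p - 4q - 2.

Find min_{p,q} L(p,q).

-8

L(p,q) separates as A(p) + B(q) − 2, so its minimum is min A + min B − 2.
A'(p) = 2p - 4 vanishes at p ∈ {2}; B'(q) = 4q - 4 vanishes at q ∈ {1}.
Local minima of A (where A''>0): A(2)=-4. Local minima of B: B(1)=-2.
So the global minimum of L is A(2) + B(1) − 2 = -4 − 2 − 2 = -8, attained at (2, 1).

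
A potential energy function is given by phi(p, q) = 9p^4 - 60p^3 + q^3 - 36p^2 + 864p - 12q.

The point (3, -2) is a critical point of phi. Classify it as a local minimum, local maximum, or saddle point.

The mixed partial ∂²phi/∂p∂q is 0, so the Hessian at any point is diag(phi_pp, phi_qq) = diag(36(3p^2 - 10p - 2), 6q).
At (3, -2): H = diag(-180, -12).
Both eigenvalues are negative, so H is negative definite: a local maximum.

local maximum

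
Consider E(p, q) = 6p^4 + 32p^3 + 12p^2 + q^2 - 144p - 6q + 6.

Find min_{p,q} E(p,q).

E(p,q) separates as A(p) + B(q) + 6, so its minimum is min A + min B + 6.
A'(p) = 24(p - 1)(p + 2)(p + 3) vanishes at p ∈ {-3, -2, 1}; B'(q) = 2q - 6 vanishes at q ∈ {3}.
Local minima of A (where A''>0): A(-3)=162, A(1)=-94. Local minima of B: B(3)=-9.
So the global minimum of E is A(1) + B(3) + 6 = -94 − 9 + 6 = -97, attained at (1, 3).

-97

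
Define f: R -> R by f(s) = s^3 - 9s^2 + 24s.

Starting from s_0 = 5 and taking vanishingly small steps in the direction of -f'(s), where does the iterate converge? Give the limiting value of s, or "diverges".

f'(s) = 3(s - 4)(s - 2), so f'(5) = 9.
Gradient descent moves in the -f' direction, i.e. s is decreasing.
The nearest critical point in that direction is s = 4, where f'' = 6 > 0 (a local minimum). The iterate converges there.

4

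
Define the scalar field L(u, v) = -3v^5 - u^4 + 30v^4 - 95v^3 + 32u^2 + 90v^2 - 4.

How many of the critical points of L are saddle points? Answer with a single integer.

L separates as a function of u plus a function of v, so ∇L=0 decouples.
∂L/∂u = -4u(u - 4)(u + 4) = 0 at u ∈ {-4, 0, 4}; ∂L/∂v = -15v(v - 4)(v - 3)(v - 1) = 0 at v ∈ {0, 1, 3, 4}.
The Hessian is diagonal: diag(L_uu, L_vv). Second derivatives: L_uu(-4)=-128, L_uu(0)=64, L_uu(4)=-128; L_vv(0)=180, L_vv(1)=-90, L_vv(3)=90, L_vv(4)=-180.
Saddle points occur where the two diagonal entries have opposite signs: (-4, 0), (-4, 3), (0, 1), (0, 4), (4, 0), (4, 3). Count: 6.

6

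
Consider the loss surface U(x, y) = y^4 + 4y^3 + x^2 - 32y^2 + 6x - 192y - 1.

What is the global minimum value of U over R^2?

-778

U(x,y) separates as P(x) + Q(y) − 1, so its minimum is min P + min Q − 1.
P'(x) = 2x + 6 vanishes at x ∈ {-3}; Q'(y) = 4(y - 4)(y + 3)(y + 4) vanishes at y ∈ {-4, -3, 4}.
Local minima of P (where P''>0): P(-3)=-9. Local minima of Q: Q(-4)=256, Q(4)=-768.
So the global minimum of U is P(-3) + Q(4) − 1 = -9 − 768 − 1 = -778, attained at (-3, 4).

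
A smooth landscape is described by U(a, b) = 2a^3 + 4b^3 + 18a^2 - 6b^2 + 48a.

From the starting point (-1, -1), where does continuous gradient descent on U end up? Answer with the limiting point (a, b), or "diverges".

U is separable, so gradient descent decouples: a follows -∂U/∂a, b follows -∂U/∂b.
∂U/∂a = 6(a + 2)(a + 4); at a=-1 this is 18, so a decreases.
∂U/∂b = 12b(b - 1); at b=-1 this is 24, so b decreases.
The b-coordinate has no critical point in that direction and runs off to infinity.

diverges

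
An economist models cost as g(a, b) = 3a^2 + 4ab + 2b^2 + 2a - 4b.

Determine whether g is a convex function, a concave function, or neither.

g is quadratic, so its Hessian is the constant matrix H = [[6, 4], [4, 4]].
det(H) = 8, tr(H) = 10.
det(H) > 0 and tr(H) > 0, so H is positive definite everywhere: convex.

convex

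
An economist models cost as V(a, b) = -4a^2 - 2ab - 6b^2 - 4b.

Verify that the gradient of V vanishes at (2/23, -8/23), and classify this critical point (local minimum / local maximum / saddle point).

local maximum

∇V = (-8a - 2b, -2a - 12b - 4); substituting (2/23, -8/23) gives ∇V = (0, 0), so (2/23, -8/23) is indeed a critical point.
The Hessian of V is constant: H = [[-8, -2], [-2, -12]].
det(H) = (-8)·(-12) − (-2)² = 92.
det(H) > 0 and tr(H) = -20 < 0, so H is negative definite and the point is a local maximum.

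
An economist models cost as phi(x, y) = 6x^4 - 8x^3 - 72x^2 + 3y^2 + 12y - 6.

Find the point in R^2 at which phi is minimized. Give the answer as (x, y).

phi(x,y) separates as P(x) + Q(y) − 6, so its minimum is min P + min Q − 6.
P'(x) = 24x(x - 3)(x + 2) vanishes at x ∈ {-2, 0, 3}; Q'(y) = 6y + 12 vanishes at y ∈ {-2}.
Local minima of P (where P''>0): P(-2)=-128, P(3)=-378. Local minima of Q: Q(-2)=-12.
So the global minimum of phi is P(3) + Q(-2) − 6 = -378 − 12 − 6 = -396, attained at (3, -2).

(3, -2)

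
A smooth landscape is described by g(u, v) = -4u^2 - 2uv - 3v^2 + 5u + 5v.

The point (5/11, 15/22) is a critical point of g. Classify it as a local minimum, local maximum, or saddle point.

local maximum

The Hessian of g is constant: H = [[-8, -2], [-2, -6]].
det(H) = (-8)·(-6) − (-2)² = 44.
det(H) > 0 and tr(H) = -14 < 0, so H is negative definite and the point is a local maximum.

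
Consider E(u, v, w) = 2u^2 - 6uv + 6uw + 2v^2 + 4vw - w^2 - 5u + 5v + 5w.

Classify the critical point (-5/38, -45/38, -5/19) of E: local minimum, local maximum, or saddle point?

saddle point

The Hessian is constant: H = [[4, -6, 6], [-6, 4, 4], [6, 4, -2]].
Leading principal minors: Δ₁ = 4, Δ₂ = -20, Δ₃ = -456.
The minors fit neither the all-positive nor the alternating-sign pattern, so H is indefinite: a saddle point.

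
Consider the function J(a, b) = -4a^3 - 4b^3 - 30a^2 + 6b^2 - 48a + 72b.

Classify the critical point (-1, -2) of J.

saddle point

The mixed partial ∂²J/∂a∂b is 0, so the Hessian at any point is diag(J_aa, J_bb) = diag(-12(2a + 5), 12(-2b + 1)).
At (-1, -2): H = diag(-36, 60).
The eigenvalues have opposite signs, so H is indefinite: a saddle point.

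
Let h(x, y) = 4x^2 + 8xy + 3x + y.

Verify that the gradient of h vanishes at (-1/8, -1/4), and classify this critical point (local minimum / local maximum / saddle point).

∇h = (8x + 8y + 3, 8x + 1); substituting (-1/8, -1/4) gives ∇h = (0, 0), so (-1/8, -1/4) is indeed a critical point.
The Hessian of h is constant: H = [[8, 8], [8, 0]].
det(H) = 8·0 − 8² = -64.
Since det(H) < 0, H is indefinite and the critical point is a saddle point.

saddle point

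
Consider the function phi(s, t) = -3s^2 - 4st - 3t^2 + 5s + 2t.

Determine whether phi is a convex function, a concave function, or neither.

concave

phi is quadratic, so its Hessian is the constant matrix H = [[-6, -4], [-4, -6]].
det(H) = 20, tr(H) = -12.
det(H) > 0 and tr(H) < 0, so H is negative definite everywhere: concave.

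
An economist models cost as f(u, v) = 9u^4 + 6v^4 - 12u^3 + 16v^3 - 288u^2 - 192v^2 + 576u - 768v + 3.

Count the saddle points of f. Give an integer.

f separates as a function of u plus a function of v, so ∇f=0 decouples.
∂f/∂u = 36(u - 4)(u - 1)(u + 4) = 0 at u ∈ {-4, 1, 4}; ∂f/∂v = 24(v - 4)(v + 2)(v + 4) = 0 at v ∈ {-4, -2, 4}.
The Hessian is diagonal: diag(f_uu, f_vv). Second derivatives: f_uu(-4)=1440, f_uu(1)=-540, f_uu(4)=864; f_vv(-4)=384, f_vv(-2)=-288, f_vv(4)=1152.
Saddle points occur where the two diagonal entries have opposite signs: (-4, -2), (1, -4), (1, 4), (4, -2). Count: 4.

4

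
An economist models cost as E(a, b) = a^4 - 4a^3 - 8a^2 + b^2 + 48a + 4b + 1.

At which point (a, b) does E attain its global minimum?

(-2, -2)

E(a,b) separates as P(a) + Q(b) + 1, so its minimum is min P + min Q + 1.
P'(a) = 4(a - 3)(a - 2)(a + 2) vanishes at a ∈ {-2, 2, 3}; Q'(b) = 2b + 4 vanishes at b ∈ {-2}.
Local minima of P (where P''>0): P(-2)=-80, P(3)=45. Local minima of Q: Q(-2)=-4.
So the global minimum of E is P(-2) + Q(-2) + 1 = -80 − 4 + 1 = -83, attained at (-2, -2).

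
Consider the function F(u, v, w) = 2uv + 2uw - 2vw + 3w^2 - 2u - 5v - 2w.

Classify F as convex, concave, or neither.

F is quadratic, so its Hessian is the constant matrix H = [[0, 2, 2], [2, 0, -2], [2, -2, 6]].
Leading principal minors: 0, -4, -40.
Neither pattern holds ⇒ H is indefinite ⇒ neither convex nor concave.

neither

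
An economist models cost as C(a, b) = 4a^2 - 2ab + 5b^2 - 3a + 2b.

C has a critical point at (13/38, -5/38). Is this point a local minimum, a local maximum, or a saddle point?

local minimum

The Hessian of C is constant: H = [[8, -2], [-2, 10]].
det(H) = 8·10 − (-2)² = 76.
det(H) > 0 and tr(H) = 18 > 0, so H is positive definite and the point is a local minimum.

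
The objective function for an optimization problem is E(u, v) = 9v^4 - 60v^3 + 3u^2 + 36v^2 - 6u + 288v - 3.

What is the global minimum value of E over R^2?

E(u,v) separates as P(u) + Q(v) − 3, so its minimum is min P + min Q − 3.
P'(u) = 6u - 6 vanishes at u ∈ {1}; Q'(v) = 36(v - 4)(v - 2)(v + 1) vanishes at v ∈ {-1, 2, 4}.
Local minima of P (where P''>0): P(1)=-3. Local minima of Q: Q(-1)=-183, Q(4)=192.
So the global minimum of E is P(1) + Q(-1) − 3 = -3 − 183 − 3 = -189, attained at (1, -1).

-189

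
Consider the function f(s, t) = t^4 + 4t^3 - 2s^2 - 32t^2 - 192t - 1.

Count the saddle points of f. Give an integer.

2

f separates as a function of s plus a function of t, so ∇f=0 decouples.
∂f/∂s = -4s = 0 at s ∈ {0}; ∂f/∂t = 4(t - 4)(t + 3)(t + 4) = 0 at t ∈ {-4, -3, 4}.
The Hessian is diagonal: diag(f_ss, f_tt). Second derivatives: f_ss(0)=-4; f_tt(-4)=32, f_tt(-3)=-28, f_tt(4)=224.
Saddle points occur where the two diagonal entries have opposite signs: (0, -4), (0, 4). Count: 2.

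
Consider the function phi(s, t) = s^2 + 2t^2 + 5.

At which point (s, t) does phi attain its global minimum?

phi(s,t) separates as P(s) + Q(t) + 5, so its minimum is min P + min Q + 5.
P'(s) = 2s vanishes at s ∈ {0}; Q'(t) = 4t vanishes at t ∈ {0}.
Local minima of P (where P''>0): P(0)=0. Local minima of Q: Q(0)=0.
So the global minimum of phi is P(0) + Q(0) + 5 = 0 + 0 + 5 = 5, attained at (0, 0).

(0, 0)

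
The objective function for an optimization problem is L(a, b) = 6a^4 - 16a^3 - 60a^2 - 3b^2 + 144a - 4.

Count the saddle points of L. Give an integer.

2

L separates as a function of a plus a function of b, so ∇L=0 decouples.
∂L/∂a = 24(a - 3)(a - 1)(a + 2) = 0 at a ∈ {-2, 1, 3}; ∂L/∂b = -6b = 0 at b ∈ {0}.
The Hessian is diagonal: diag(L_aa, L_bb). Second derivatives: L_aa(-2)=360, L_aa(1)=-144, L_aa(3)=240; L_bb(0)=-6.
Saddle points occur where the two diagonal entries have opposite signs: (-2, 0), (3, 0). Count: 2.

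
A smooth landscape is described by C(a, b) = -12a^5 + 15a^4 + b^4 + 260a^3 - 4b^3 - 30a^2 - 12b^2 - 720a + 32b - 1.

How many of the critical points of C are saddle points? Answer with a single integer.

6

C separates as a function of a plus a function of b, so ∇C=0 decouples.
∂C/∂a = -60(a - 4)(a - 1)(a + 1)(a + 3) = 0 at a ∈ {-3, -1, 1, 4}; ∂C/∂b = 4(b - 4)(b - 1)(b + 2) = 0 at b ∈ {-2, 1, 4}.
The Hessian is diagonal: diag(C_aa, C_bb). Second derivatives: C_aa(-3)=3360, C_aa(-1)=-1200, C_aa(1)=1440, C_aa(4)=-6300; C_bb(-2)=72, C_bb(1)=-36, C_bb(4)=72.
Saddle points occur where the two diagonal entries have opposite signs: (-3, 1), (-1, -2), (-1, 4), (1, 1), (4, -2), (4, 4). Count: 6.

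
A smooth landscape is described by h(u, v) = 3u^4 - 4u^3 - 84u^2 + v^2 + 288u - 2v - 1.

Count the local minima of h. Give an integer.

2

h separates as a function of u plus a function of v, so ∇h=0 decouples.
∂h/∂u = 12(u - 3)(u - 2)(u + 4) = 0 at u ∈ {-4, 2, 3}; ∂h/∂v = 2(v - 1) = 0 at v ∈ {1}.
The Hessian is diagonal: diag(h_uu, h_vv). Second derivatives: h_uu(-4)=504, h_uu(2)=-72, h_uu(3)=84; h_vv(1)=2.
Local minima occur where both diagonal entries positive: (-4, 1), (3, 1). Count: 2.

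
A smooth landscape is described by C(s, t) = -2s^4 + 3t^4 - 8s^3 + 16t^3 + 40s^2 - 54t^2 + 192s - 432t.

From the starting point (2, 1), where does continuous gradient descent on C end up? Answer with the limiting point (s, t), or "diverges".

(-2, 3)

C is separable, so gradient descent decouples: s follows -∂C/∂s, t follows -∂C/∂t.
∂C/∂s = -8(s - 3)(s + 2)(s + 4); at s=2 this is 192, so s decreases.
∂C/∂t = 12(t - 3)(t + 3)(t + 4); at t=1 this is -480, so t increases.
s converges to its nearest critical value -2 (a local min of the s-part); t converges to 3. The iterate converges to (-2, 3).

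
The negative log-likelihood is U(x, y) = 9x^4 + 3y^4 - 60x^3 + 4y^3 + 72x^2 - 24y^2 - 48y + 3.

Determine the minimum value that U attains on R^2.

-493

U(x,y) separates as P(x) + Q(y) + 3, so its minimum is min P + min Q + 3.
P'(x) = 36x(x - 4)(x - 1) vanishes at x ∈ {0, 1, 4}; Q'(y) = 12(y - 2)(y + 1)(y + 2) vanishes at y ∈ {-2, -1, 2}.
Local minima of P (where P''>0): P(0)=0, P(4)=-384. Local minima of Q: Q(-2)=16, Q(2)=-112.
So the global minimum of U is P(4) + Q(2) + 3 = -384 − 112 + 3 = -493, attained at (4, 2).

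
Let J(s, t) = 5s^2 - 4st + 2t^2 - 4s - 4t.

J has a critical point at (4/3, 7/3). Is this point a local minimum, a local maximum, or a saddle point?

local minimum

The Hessian of J is constant: H = [[10, -4], [-4, 4]].
det(H) = 10·4 − (-4)² = 24.
det(H) > 0 and tr(H) = 14 > 0, so H is positive definite and the point is a local minimum.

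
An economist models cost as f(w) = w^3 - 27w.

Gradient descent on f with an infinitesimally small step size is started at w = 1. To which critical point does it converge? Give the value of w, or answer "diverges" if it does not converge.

f'(w) = 3(w - 3)(w + 3), so f'(1) = -24.
Gradient descent moves in the -f' direction, i.e. w is increasing.
The nearest critical point in that direction is w = 3, where f'' = 18 > 0 (a local minimum). The iterate converges there.

3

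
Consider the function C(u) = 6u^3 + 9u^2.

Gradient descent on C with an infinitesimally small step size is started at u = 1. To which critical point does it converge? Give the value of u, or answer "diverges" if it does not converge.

0

C'(u) = 18u(u + 1), so C'(1) = 36.
Gradient descent moves in the -C' direction, i.e. u is decreasing.
The nearest critical point in that direction is u = 0, where C'' = 18 > 0 (a local minimum). The iterate converges there.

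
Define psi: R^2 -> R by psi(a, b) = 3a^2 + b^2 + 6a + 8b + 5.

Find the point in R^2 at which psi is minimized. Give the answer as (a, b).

psi(a,b) separates as P(a) + Q(b) + 5, so its minimum is min P + min Q + 5.
P'(a) = 6a + 6 vanishes at a ∈ {-1}; Q'(b) = 2b + 8 vanishes at b ∈ {-4}.
Local minima of P (where P''>0): P(-1)=-3. Local minima of Q: Q(-4)=-16.
So the global minimum of psi is P(-1) + Q(-4) + 5 = -3 − 16 + 5 = -14, attained at (-1, -4).

(-1, -4)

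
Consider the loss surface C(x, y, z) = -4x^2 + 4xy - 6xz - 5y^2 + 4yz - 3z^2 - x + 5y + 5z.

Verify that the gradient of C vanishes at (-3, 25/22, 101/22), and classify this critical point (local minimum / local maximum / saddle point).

∇C = (-8x + 4y - 6z - 1, 4x - 10y + 4z + 5, -6x + 4y - 6z + 5); substituting (-3, 25/22, 101/22) gives ∇C = (0, 0, 0), so (-3, 25/22, 101/22) is indeed a critical point.
The Hessian is constant: H = [[-8, 4, -6], [4, -10, 4], [-6, 4, -6]].
Leading principal minors: Δ₁ = -8, Δ₂ = 64, Δ₃ = -88.
The minors alternate sign starting negative (−, +, −), so H is negative definite: a local maximum.

local maximum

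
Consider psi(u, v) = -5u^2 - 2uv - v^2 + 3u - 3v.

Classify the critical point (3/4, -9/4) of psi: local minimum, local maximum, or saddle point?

The Hessian of psi is constant: H = [[-10, -2], [-2, -2]].
det(H) = (-10)·(-2) − (-2)² = 16.
det(H) > 0 and tr(H) = -12 < 0, so H is negative definite and the point is a local maximum.

local maximum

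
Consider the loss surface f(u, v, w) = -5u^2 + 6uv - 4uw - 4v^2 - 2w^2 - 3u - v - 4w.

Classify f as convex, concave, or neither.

concave

f is quadratic, so its Hessian is the constant matrix H = [[-10, 6, -4], [6, -8, 0], [-4, 0, -4]].
Leading principal minors: -10, 44, -48.
Signs alternate −, +, − ⇒ H ≺ 0 ⇒ concave.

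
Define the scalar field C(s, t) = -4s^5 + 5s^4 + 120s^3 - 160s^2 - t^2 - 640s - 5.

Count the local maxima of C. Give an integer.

2

C separates as a function of s plus a function of t, so ∇C=0 decouples.
∂C/∂s = -20(s - 4)(s - 2)(s + 1)(s + 4) = 0 at s ∈ {-4, -1, 2, 4}; ∂C/∂t = -2t = 0 at t ∈ {0}.
The Hessian is diagonal: diag(C_ss, C_tt). Second derivatives: C_ss(-4)=2880, C_ss(-1)=-900, C_ss(2)=720, C_ss(4)=-1600; C_tt(0)=-2.
Local maxima occur where both diagonal entries negative: (-1, 0), (4, 0). Count: 2.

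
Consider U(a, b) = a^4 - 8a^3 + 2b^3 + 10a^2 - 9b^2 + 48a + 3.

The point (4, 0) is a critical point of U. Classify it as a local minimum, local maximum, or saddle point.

The mixed partial ∂²U/∂a∂b is 0, so the Hessian at any point is diag(U_aa, U_bb) = diag(4(3a^2 - 12a + 5), 6(2b - 3)).
At (4, 0): H = diag(20, -18).
The eigenvalues have opposite signs, so H is indefinite: a saddle point.

saddle point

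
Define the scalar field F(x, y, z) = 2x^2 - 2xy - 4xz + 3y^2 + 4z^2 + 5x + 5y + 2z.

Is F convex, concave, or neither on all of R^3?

F is quadratic, so its Hessian is the constant matrix H = [[4, -2, -4], [-2, 6, 0], [-4, 0, 8]].
Leading principal minors: 4, 20, 64.
All positive ⇒ H ≻ 0 ⇒ convex.

convex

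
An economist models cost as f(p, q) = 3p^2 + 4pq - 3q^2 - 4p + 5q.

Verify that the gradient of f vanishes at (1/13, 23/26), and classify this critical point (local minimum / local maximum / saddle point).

saddle point

∇f = (6p + 4q - 4, 4p - 6q + 5); substituting (1/13, 23/26) gives ∇f = (0, 0), so (1/13, 23/26) is indeed a critical point.
The Hessian of f is constant: H = [[6, 4], [4, -6]].
det(H) = 6·(-6) − 4² = -52.
Since det(H) < 0, H is indefinite and the critical point is a saddle point.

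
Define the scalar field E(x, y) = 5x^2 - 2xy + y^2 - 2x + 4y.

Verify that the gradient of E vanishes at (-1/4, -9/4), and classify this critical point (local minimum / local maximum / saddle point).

local minimum

∇E = (10x - 2y - 2, -2x + 2y + 4); substituting (-1/4, -9/4) gives ∇E = (0, 0), so (-1/4, -9/4) is indeed a critical point.
The Hessian of E is constant: H = [[10, -2], [-2, 2]].
det(H) = 10·2 − (-2)² = 16.
det(H) > 0 and tr(H) = 12 > 0, so H is positive definite and the point is a local minimum.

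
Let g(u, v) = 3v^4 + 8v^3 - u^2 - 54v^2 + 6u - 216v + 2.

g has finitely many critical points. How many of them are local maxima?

g separates as a function of u plus a function of v, so ∇g=0 decouples.
∂g/∂u = -2(u - 3) = 0 at u ∈ {3}; ∂g/∂v = 12(v - 3)(v + 2)(v + 3) = 0 at v ∈ {-3, -2, 3}.
The Hessian is diagonal: diag(g_uu, g_vv). Second derivatives: g_uu(3)=-2; g_vv(-3)=72, g_vv(-2)=-60, g_vv(3)=360.
Local maxima occur where both diagonal entries negative: (3, -2). Count: 1.

1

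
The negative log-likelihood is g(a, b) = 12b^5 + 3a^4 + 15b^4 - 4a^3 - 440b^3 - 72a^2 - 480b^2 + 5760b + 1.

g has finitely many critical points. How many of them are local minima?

4

g separates as a function of a plus a function of b, so ∇g=0 decouples.
∂g/∂a = 12a(a - 4)(a + 3) = 0 at a ∈ {-3, 0, 4}; ∂g/∂b = 60(b - 4)(b - 2)(b + 3)(b + 4) = 0 at b ∈ {-4, -3, 2, 4}.
The Hessian is diagonal: diag(g_aa, g_bb). Second derivatives: g_aa(-3)=252, g_aa(0)=-144, g_aa(4)=336; g_bb(-4)=-2880, g_bb(-3)=2100, g_bb(2)=-3600, g_bb(4)=6720.
Local minima occur where both diagonal entries positive: (-3, -3), (-3, 4), (4, -3), (4, 4). Count: 4.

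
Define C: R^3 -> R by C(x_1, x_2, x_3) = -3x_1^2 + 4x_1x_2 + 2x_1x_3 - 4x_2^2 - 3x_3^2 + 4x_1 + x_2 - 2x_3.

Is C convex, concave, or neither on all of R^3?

C is quadratic, so its Hessian is the constant matrix H = [[-6, 4, 2], [4, -8, 0], [2, 0, -6]].
Leading principal minors: -6, 32, -160.
Signs alternate −, +, − ⇒ H ≺ 0 ⇒ concave.

concave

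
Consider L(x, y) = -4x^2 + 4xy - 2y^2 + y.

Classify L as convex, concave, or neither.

L is quadratic, so its Hessian is the constant matrix H = [[-8, 4], [4, -4]].
det(H) = 16, tr(H) = -12.
det(H) > 0 and tr(H) < 0, so H is negative definite everywhere: concave.

concave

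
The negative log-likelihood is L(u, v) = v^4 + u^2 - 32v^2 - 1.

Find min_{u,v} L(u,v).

L(u,v) separates as P(u) + Q(v) − 1, so its minimum is min P + min Q − 1.
P'(u) = 2u vanishes at u ∈ {0}; Q'(v) = 4v(v - 4)(v + 4) vanishes at v ∈ {-4, 0, 4}.
Local minima of P (where P''>0): P(0)=0. Local minima of Q: Q(-4)=-256, Q(4)=-256.
So the global minimum of L is P(0) + Q(-4) − 1 = 0 − 256 − 1 = -257, attained at (0, -4).

-257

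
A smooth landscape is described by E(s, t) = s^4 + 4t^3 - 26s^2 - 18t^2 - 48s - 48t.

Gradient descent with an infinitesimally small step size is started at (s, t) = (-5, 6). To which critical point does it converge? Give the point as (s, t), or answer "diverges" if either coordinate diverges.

E is separable, so gradient descent decouples: s follows -∂E/∂s, t follows -∂E/∂t.
∂E/∂s = 4(s - 4)(s + 1)(s + 3); at s=-5 this is -288, so s increases.
∂E/∂t = 12(t - 4)(t + 1); at t=6 this is 168, so t decreases.
s converges to its nearest critical value -3 (a local min of the s-part); t converges to 4. The iterate converges to (-3, 4).

(-3, 4)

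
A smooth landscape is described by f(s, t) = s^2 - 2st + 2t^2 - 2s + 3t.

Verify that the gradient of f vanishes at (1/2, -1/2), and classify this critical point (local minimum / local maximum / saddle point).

local minimum

∇f = (2s - 2t - 2, -2s + 4t + 3); substituting (1/2, -1/2) gives ∇f = (0, 0), so (1/2, -1/2) is indeed a critical point.
The Hessian of f is constant: H = [[2, -2], [-2, 4]].
det(H) = 2·4 − (-2)² = 4.
det(H) > 0 and tr(H) = 6 > 0, so H is positive definite and the point is a local minimum.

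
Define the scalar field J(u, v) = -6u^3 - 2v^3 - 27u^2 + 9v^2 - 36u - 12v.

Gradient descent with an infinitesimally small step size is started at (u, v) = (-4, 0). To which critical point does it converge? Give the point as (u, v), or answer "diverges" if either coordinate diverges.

(-2, 1)

J is separable, so gradient descent decouples: u follows -∂J/∂u, v follows -∂J/∂v.
∂J/∂u = -18(u + 1)(u + 2); at u=-4 this is -108, so u increases.
∂J/∂v = -6(v - 2)(v - 1); at v=0 this is -12, so v increases.
u converges to its nearest critical value -2 (a local min of the u-part); v converges to 1. The iterate converges to (-2, 1).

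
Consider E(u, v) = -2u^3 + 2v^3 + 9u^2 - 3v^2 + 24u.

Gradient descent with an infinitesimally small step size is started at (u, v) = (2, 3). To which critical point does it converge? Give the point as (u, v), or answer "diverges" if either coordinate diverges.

E is separable, so gradient descent decouples: u follows -∂E/∂u, v follows -∂E/∂v.
∂E/∂u = -6(u - 4)(u + 1); at u=2 this is 36, so u decreases.
∂E/∂v = 6v(v - 1); at v=3 this is 36, so v decreases.
u converges to its nearest critical value -1 (a local min of the u-part); v converges to 1. The iterate converges to (-1, 1).

(-1, 1)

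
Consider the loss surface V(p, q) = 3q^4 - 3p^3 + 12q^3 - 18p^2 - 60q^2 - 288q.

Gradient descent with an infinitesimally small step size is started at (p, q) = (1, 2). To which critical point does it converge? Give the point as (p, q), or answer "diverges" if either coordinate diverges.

V is separable, so gradient descent decouples: p follows -∂V/∂p, q follows -∂V/∂q.
∂V/∂p = -9p(p + 4); at p=1 this is -45, so p increases.
∂V/∂q = 12(q - 3)(q + 2)(q + 4); at q=2 this is -288, so q increases.
The p-coordinate has no critical point in that direction and runs off to infinity.

diverges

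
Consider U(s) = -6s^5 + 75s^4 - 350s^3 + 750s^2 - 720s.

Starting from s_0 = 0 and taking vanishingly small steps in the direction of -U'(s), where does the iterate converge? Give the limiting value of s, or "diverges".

1

U'(s) = -30(s - 4)(s - 3)(s - 2)(s - 1), so U'(0) = -720.
Gradient descent moves in the -U' direction, i.e. s is increasing.
The nearest critical point in that direction is s = 1, where U'' = 180 > 0 (a local minimum). The iterate converges there.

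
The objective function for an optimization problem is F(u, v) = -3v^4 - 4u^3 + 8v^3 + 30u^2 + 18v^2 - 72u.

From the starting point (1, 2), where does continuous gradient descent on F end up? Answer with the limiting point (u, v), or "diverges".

(2, 0)

F is separable, so gradient descent decouples: u follows -∂F/∂u, v follows -∂F/∂v.
∂F/∂u = -12(u - 3)(u - 2); at u=1 this is -24, so u increases.
∂F/∂v = -12v(v - 3)(v + 1); at v=2 this is 72, so v decreases.
u converges to its nearest critical value 2 (a local min of the u-part); v converges to 0. The iterate converges to (2, 0).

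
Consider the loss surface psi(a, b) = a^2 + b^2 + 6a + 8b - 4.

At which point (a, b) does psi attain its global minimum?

(-3, -4)

psi(a,b) separates as P(a) + Q(b) − 4, so its minimum is min P + min Q − 4.
P'(a) = 2a + 6 vanishes at a ∈ {-3}; Q'(b) = 2b + 8 vanishes at b ∈ {-4}.
Local minima of P (where P''>0): P(-3)=-9. Local minima of Q: Q(-4)=-16.
So the global minimum of psi is P(-3) + Q(-4) − 4 = -9 − 16 − 4 = -29, attained at (-3, -4).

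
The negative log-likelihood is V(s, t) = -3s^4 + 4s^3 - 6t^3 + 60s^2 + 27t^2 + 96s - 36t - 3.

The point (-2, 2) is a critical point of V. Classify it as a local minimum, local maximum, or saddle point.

local maximum

The mixed partial ∂²V/∂s∂t is 0, so the Hessian at any point is diag(V_ss, V_tt) = diag(12(-3s^2 + 2s + 10), 18(-2t + 3)).
At (-2, 2): H = diag(-72, -18).
Both eigenvalues are negative, so H is negative definite: a local maximum.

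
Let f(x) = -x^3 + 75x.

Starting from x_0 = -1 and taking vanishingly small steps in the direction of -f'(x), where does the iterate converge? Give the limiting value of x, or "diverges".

f'(x) = -3(x - 5)(x + 5), so f'(-1) = 72.
Gradient descent moves in the -f' direction, i.e. x is decreasing.
The nearest critical point in that direction is x = -5, where f'' = 30 > 0 (a local minimum). The iterate converges there.

-5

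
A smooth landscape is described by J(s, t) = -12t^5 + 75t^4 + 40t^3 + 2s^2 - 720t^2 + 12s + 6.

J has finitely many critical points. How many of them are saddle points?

J separates as a function of s plus a function of t, so ∇J=0 decouples.
∂J/∂s = 4(s + 3) = 0 at s ∈ {-3}; ∂J/∂t = -60t(t - 4)(t - 3)(t + 2) = 0 at t ∈ {-2, 0, 3, 4}.
The Hessian is diagonal: diag(J_ss, J_tt). Second derivatives: J_ss(-3)=4; J_tt(-2)=3600, J_tt(0)=-1440, J_tt(3)=900, J_tt(4)=-1440.
Saddle points occur where the two diagonal entries have opposite signs: (-3, 0), (-3, 4). Count: 2.

2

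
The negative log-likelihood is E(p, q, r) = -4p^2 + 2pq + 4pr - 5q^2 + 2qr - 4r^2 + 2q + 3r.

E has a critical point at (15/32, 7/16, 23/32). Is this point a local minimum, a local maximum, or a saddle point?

The Hessian is constant: H = [[-8, 2, 4], [2, -10, 2], [4, 2, -8]].
Leading principal minors: Δ₁ = -8, Δ₂ = 76, Δ₃ = -384.
The minors alternate sign starting negative (−, +, −), so H is negative definite: a local maximum.

local maximum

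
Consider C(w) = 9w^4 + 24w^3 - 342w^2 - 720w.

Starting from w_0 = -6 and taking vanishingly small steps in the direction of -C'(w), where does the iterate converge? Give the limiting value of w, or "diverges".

C'(w) = 36(w - 4)(w + 1)(w + 5), so C'(-6) = -1800.
Gradient descent moves in the -C' direction, i.e. w is increasing.
The nearest critical point in that direction is w = -5, where C'' = 1296 > 0 (a local minimum). The iterate converges there.

-5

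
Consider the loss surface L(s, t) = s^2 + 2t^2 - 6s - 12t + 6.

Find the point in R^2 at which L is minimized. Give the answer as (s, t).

(3, 3)

L(s,t) separates as P(s) + Q(t) + 6, so its minimum is min P + min Q + 6.
P'(s) = 2s - 6 vanishes at s ∈ {3}; Q'(t) = 4(t - 3) vanishes at t ∈ {3}.
Local minima of P (where P''>0): P(3)=-9. Local minima of Q: Q(3)=-18.
So the global minimum of L is P(3) + Q(3) + 6 = -9 − 18 + 6 = -21, attained at (3, 3).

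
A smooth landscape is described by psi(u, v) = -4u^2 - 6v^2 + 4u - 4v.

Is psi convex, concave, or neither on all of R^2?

psi is quadratic, so its Hessian is the constant matrix H = [[-8, 0], [0, -12]].
det(H) = 96, tr(H) = -20.
det(H) > 0 and tr(H) < 0, so H is negative definite everywhere: concave.

concave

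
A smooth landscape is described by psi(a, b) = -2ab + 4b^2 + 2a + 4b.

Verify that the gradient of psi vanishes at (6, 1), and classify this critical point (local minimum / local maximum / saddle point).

∇psi = (-2b + 2, -2a + 8b + 4); substituting (6, 1) gives ∇psi = (0, 0), so (6, 1) is indeed a critical point.
The Hessian of psi is constant: H = [[0, -2], [-2, 8]].
det(H) = 0·8 − (-2)² = -4.
Since det(H) < 0, H is indefinite and the critical point is a saddle point.

saddle point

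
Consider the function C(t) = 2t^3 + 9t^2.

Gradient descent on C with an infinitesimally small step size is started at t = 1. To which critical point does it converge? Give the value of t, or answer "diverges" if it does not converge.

0

C'(t) = 6t(t + 3), so C'(1) = 24.
Gradient descent moves in the -C' direction, i.e. t is decreasing.
The nearest critical point in that direction is t = 0, where C'' = 18 > 0 (a local minimum). The iterate converges there.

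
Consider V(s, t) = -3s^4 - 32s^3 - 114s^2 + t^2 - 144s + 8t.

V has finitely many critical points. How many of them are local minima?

1

V separates as a function of s plus a function of t, so ∇V=0 decouples.
∂V/∂s = -12(s + 1)(s + 3)(s + 4) = 0 at s ∈ {-4, -3, -1}; ∂V/∂t = 2(t + 4) = 0 at t ∈ {-4}.
The Hessian is diagonal: diag(V_ss, V_tt). Second derivatives: V_ss(-4)=-36, V_ss(-3)=24, V_ss(-1)=-72; V_tt(-4)=2.
Local minima occur where both diagonal entries positive: (-3, -4). Count: 1.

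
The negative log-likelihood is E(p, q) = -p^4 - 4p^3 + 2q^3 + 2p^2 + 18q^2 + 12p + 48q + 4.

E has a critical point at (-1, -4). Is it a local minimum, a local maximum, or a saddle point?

saddle point

The mixed partial ∂²E/∂p∂q is 0, so the Hessian at any point is diag(E_pp, E_qq) = diag(4(-3p^2 - 6p + 1), 12(q + 3)).
At (-1, -4): H = diag(16, -12).
The eigenvalues have opposite signs, so H is indefinite: a saddle point.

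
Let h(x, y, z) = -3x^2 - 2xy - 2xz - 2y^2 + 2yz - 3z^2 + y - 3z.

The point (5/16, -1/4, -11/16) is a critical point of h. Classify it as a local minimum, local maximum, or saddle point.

local maximum

The Hessian is constant: H = [[-6, -2, -2], [-2, -4, 2], [-2, 2, -6]].
Leading principal minors: Δ₁ = -6, Δ₂ = 20, Δ₃ = -64.
The minors alternate sign starting negative (−, +, −), so H is negative definite: a local maximum.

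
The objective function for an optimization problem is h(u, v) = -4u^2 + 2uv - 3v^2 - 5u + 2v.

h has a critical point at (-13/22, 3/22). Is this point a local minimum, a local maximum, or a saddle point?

local maximum

The Hessian of h is constant: H = [[-8, 2], [2, -6]].
det(H) = (-8)·(-6) − 2² = 44.
det(H) > 0 and tr(H) = -14 < 0, so H is negative definite and the point is a local maximum.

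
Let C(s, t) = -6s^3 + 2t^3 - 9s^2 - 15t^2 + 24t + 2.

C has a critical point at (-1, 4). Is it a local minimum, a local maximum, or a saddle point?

The mixed partial ∂²C/∂s∂t is 0, so the Hessian at any point is diag(C_ss, C_tt) = diag(-18(2s + 1), 6(2t - 5)).
At (-1, 4): H = diag(18, 18).
Both eigenvalues are positive, so H is positive definite: a local minimum.

local minimum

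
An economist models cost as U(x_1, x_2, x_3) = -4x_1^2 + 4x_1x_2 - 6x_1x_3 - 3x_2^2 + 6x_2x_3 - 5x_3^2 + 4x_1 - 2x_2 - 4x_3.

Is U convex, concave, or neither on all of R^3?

U is quadratic, so its Hessian is the constant matrix H = [[-8, 4, -6], [4, -6, 6], [-6, 6, -10]].
Leading principal minors: -8, 32, -104.
Signs alternate −, +, − ⇒ H ≺ 0 ⇒ concave.

concave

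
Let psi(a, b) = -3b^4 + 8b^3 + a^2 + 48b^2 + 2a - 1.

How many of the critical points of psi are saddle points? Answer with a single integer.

psi separates as a function of a plus a function of b, so ∇psi=0 decouples.
∂psi/∂a = 2(a + 1) = 0 at a ∈ {-1}; ∂psi/∂b = -12b(b - 4)(b + 2) = 0 at b ∈ {-2, 0, 4}.
The Hessian is diagonal: diag(psi_aa, psi_bb). Second derivatives: psi_aa(-1)=2; psi_bb(-2)=-144, psi_bb(0)=96, psi_bb(4)=-288.
Saddle points occur where the two diagonal entries have opposite signs: (-1, -2), (-1, 4). Count: 2.

2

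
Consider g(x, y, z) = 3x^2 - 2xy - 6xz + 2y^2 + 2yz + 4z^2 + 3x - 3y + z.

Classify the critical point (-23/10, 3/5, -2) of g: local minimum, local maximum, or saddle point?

The Hessian is constant: H = [[6, -2, -6], [-2, 4, 2], [-6, 2, 8]].
Leading principal minors: Δ₁ = 6, Δ₂ = 20, Δ₃ = 40.
All leading minors are positive, so H is positive definite: a local minimum.

local minimum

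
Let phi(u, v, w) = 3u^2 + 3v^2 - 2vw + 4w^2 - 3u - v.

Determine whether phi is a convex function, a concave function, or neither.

phi is quadratic, so its Hessian is the constant matrix H = [[6, 0, 0], [0, 6, -2], [0, -2, 8]].
Leading principal minors: 6, 36, 264.
All positive ⇒ H ≻ 0 ⇒ convex.

convex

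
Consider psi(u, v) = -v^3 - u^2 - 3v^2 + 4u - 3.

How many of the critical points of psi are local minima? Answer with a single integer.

psi separates as a function of u plus a function of v, so ∇psi=0 decouples.
∂psi/∂u = -2(u - 2) = 0 at u ∈ {2}; ∂psi/∂v = -3v(v + 2) = 0 at v ∈ {-2, 0}.
The Hessian is diagonal: diag(psi_uu, psi_vv). Second derivatives: psi_uu(2)=-2; psi_vv(-2)=6, psi_vv(0)=-6.
Local minima occur where both diagonal entries positive: none. Count: 0.

0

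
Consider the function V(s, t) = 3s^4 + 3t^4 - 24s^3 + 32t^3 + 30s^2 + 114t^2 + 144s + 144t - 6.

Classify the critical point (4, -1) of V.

The mixed partial ∂²V/∂s∂t is 0, so the Hessian at any point is diag(V_ss, V_tt) = diag(12(3s^2 - 12s + 5), 12(3t^2 + 16t + 19)).
At (4, -1): H = diag(60, 72).
Both eigenvalues are positive, so H is positive definite: a local minimum.

local minimum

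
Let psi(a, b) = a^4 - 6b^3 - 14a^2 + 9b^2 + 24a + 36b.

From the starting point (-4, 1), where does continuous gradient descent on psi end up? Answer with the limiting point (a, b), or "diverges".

(-3, -1)

psi is separable, so gradient descent decouples: a follows -∂psi/∂a, b follows -∂psi/∂b.
∂psi/∂a = 4(a - 2)(a - 1)(a + 3); at a=-4 this is -120, so a increases.
∂psi/∂b = -18(b - 2)(b + 1); at b=1 this is 36, so b decreases.
a converges to its nearest critical value -3 (a local min of the a-part); b converges to -1. The iterate converges to (-3, -1).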